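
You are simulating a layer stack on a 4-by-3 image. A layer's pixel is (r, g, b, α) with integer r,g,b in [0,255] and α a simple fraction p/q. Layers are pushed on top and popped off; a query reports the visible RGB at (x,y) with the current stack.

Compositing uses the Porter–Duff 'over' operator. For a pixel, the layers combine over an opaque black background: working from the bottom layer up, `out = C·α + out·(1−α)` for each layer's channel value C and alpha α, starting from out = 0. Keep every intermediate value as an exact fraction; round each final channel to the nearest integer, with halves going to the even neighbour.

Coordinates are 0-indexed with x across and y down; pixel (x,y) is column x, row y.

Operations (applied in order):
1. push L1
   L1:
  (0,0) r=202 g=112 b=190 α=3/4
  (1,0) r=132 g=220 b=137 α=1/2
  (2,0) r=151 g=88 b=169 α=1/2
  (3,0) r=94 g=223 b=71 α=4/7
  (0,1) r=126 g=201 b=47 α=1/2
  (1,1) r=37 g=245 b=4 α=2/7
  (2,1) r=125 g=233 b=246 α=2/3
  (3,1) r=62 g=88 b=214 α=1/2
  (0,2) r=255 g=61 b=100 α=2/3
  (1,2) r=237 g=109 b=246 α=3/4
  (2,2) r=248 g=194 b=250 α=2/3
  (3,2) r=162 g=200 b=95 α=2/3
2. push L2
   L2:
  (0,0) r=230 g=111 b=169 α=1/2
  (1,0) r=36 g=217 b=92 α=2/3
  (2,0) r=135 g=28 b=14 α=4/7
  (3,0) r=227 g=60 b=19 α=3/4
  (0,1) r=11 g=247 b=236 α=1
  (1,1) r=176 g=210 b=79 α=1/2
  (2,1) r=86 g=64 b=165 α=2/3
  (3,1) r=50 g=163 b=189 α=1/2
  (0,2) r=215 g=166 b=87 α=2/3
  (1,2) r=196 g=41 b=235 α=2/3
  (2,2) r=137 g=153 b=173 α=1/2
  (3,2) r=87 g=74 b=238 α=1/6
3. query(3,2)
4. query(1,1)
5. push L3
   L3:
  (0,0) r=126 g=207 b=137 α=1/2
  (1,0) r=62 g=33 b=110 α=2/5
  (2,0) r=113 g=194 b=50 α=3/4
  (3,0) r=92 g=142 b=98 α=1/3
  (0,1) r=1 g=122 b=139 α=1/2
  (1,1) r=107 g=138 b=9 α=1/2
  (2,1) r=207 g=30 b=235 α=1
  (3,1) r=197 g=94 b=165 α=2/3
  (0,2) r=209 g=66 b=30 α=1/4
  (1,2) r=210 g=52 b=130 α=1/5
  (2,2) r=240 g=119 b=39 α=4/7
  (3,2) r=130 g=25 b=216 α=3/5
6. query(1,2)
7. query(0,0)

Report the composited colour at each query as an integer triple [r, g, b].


(3,2) stack=L1,L2; from [0,0,0]:
L1 α=2/3: [108, 400/3, 190/3]
L2 α=1/6: [209/2, 1111/9, 832/9]
rounded: [104, 123, 92]

query (1,1) [L1,L2] — begin 0,0,0
L1 α=2/7: [74/7, 70, 8/7]
L2 α=1/2: [653/7, 140, 561/14]
rounded: [93, 140, 40]

at x=1,y=2 over L1,L2,L3:
L1 α=3/4: [711/4, 327/4, 369/2]
L2 α=2/3: [2279/12, 655/12, 1309/6]
L3 α=1/5: [2909/15, 811/15, 3008/15]
rounded: [194, 54, 201]

query (0,0) [L1,L2,L3] — begin 0,0,0
after L1 α=3/4: [303/2, 84, 285/2]
after L2 α=1/2: [763/4, 195/2, 623/4]
after L3 α=1/2: [1267/8, 609/4, 1171/8]
= [158, 152, 146]


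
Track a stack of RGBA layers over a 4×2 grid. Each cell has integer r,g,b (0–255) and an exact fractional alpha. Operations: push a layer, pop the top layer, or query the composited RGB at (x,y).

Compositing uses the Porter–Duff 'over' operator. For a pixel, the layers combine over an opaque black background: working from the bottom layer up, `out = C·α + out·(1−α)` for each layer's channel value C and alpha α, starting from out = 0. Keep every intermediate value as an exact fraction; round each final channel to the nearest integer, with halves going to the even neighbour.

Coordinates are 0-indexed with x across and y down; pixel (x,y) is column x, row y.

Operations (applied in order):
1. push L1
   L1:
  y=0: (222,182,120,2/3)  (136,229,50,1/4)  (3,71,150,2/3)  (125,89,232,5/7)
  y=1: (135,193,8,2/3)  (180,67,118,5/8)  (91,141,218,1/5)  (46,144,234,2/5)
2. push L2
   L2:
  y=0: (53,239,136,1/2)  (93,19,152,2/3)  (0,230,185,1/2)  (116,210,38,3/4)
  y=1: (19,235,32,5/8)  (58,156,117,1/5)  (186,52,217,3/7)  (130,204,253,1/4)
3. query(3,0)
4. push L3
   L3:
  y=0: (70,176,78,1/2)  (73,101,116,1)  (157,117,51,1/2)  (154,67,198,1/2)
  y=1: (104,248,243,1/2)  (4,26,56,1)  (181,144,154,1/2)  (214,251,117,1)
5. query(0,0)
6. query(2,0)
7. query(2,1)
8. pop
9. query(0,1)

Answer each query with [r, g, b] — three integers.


at x=3,y=0 over L1,L2:
after L1 α=5/7: [625/7, 445/7, 1160/7]
after L2 α=3/4: [3061/28, 4855/28, 979/14]
rounded: [109, 173, 70]

(0,0) stack=L1,L2,L3; from [0,0,0]:
after L1 α=2/3: [148, 364/3, 80]
after L2 α=1/2: [201/2, 1081/6, 108]
after L3 α=1/2: [341/4, 2137/12, 93]
→ [85, 178, 93]

at x=2,y=0 over L1,L2,L3:
+L1 (α=2/3) → [2, 142/3, 100]
+L2 (α=1/2) → [1, 416/3, 285/2]
+L3 (α=1/2) → [79, 767/6, 387/4]
= [79, 128, 97]

at x=2,y=1 over L1,L2,L3:
after L1 α=1/5: [91/5, 141/5, 218/5]
after L2 α=3/7: [3154/35, 192/5, 4127/35]
after L3 α=1/2: [9489/70, 456/5, 9517/70]
= [136, 91, 136]

(0,1) stack=L1,L2; from [0,0,0]:
L1 α=2/3: [90, 386/3, 16/3]
L2 α=5/8: [365/8, 1561/8, 22]
= [46, 195, 22]


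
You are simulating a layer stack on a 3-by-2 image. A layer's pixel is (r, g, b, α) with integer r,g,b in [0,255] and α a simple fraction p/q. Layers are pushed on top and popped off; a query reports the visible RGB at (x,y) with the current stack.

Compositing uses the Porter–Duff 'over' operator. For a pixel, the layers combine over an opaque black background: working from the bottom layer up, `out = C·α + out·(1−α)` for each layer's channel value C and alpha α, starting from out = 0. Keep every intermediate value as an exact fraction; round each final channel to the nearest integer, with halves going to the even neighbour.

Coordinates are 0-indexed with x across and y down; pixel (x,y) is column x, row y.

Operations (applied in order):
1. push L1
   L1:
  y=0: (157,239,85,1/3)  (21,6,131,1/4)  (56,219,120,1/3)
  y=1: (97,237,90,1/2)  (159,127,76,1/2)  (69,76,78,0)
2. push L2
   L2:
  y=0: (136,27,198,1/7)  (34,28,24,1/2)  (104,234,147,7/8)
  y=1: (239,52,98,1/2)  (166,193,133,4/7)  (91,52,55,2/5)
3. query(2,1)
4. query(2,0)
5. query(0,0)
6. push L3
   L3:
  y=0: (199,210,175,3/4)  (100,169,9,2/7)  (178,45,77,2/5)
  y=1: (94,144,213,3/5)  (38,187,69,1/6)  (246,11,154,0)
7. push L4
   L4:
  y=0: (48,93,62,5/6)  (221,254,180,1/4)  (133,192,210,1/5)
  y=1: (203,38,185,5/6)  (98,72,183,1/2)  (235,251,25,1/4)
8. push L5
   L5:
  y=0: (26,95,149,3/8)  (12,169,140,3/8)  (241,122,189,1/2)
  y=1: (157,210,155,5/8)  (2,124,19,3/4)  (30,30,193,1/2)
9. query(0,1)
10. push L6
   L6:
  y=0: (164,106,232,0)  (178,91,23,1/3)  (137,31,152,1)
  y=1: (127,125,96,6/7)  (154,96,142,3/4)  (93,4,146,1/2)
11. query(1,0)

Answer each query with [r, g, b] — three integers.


at x=2,y=1 over L1,L2:
+L1 (α=0) → [0, 0, 0]
+L2 (α=2/5) → [182/5, 104/5, 22]
rounded: [36, 21, 22]

query (2,0) [L1,L2] — begin 0,0,0
after L1 α=1/3: [56/3, 73, 40]
after L2 α=7/8: [280/3, 1711/8, 1069/8]
→ [93, 214, 134]

query (0,0) [L1,L2] — begin 0,0,0
L1 α=1/3: [157/3, 239/3, 85/3]
L2 α=1/7: [450/7, 505/7, 368/7]
= [64, 72, 53]

query (0,1) [L1,L2,L3,L4,L5] — begin 0,0,0
+L1 (α=1/2) → [97/2, 237/2, 45]
+L2 (α=1/2) → [575/4, 341/4, 143/2]
+L3 (α=3/5) → [1139/10, 241/2, 782/5]
+L4 (α=5/6) → [3763/20, 207/4, 5407/30]
+L5 (α=5/8) → [26989/160, 4821/32, 13157/80]
= [169, 151, 164]

(1,0) stack=L1,L2,L3,L4,L5,L6; from [0,0,0]:
L1 α=1/4: [21/4, 3/2, 131/4]
L2 α=1/2: [157/8, 59/4, 227/8]
L3 α=2/7: [2385/56, 1647/28, 1279/56]
L4 α=1/4: [19531/224, 12053/112, 13917/224]
L5 α=3/8: [105719/1792, 117049/896, 163665/1792]
L6 α=1/3: [265207/2688, 157817/1344, 184273/2688]
rounded: [99, 117, 69]


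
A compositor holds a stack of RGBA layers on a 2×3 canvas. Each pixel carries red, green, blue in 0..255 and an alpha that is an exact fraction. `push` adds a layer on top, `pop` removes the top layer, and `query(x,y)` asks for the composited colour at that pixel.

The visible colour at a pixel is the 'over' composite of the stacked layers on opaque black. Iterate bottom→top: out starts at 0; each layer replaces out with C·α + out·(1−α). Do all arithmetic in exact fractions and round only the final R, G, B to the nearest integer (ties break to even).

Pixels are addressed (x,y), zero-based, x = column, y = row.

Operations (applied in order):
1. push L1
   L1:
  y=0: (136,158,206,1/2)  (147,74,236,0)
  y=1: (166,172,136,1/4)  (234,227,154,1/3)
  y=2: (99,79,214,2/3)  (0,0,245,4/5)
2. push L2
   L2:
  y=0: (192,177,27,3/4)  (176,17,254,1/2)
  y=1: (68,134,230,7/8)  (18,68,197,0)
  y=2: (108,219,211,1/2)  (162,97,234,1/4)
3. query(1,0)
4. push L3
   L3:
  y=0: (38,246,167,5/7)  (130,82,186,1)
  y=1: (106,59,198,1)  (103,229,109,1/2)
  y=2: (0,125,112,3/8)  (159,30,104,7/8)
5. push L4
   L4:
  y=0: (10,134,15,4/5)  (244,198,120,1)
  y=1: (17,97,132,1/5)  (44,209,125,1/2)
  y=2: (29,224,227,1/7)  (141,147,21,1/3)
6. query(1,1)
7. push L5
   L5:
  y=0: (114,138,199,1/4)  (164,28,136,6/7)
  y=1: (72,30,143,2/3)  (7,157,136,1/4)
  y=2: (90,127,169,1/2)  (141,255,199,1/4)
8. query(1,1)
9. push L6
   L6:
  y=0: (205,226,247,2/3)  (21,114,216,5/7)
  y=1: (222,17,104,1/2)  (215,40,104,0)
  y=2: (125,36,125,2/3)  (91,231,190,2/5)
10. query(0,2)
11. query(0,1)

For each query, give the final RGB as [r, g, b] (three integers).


at x=1,y=0 over L1,L2:
+L1 (α=0) → [0, 0, 0]
+L2 (α=1/2) → [88, 17/2, 127]
rounded: [88, 8, 127]

at x=1,y=1 over L1,L2,L3,L4:
L1 α=1/3: [78, 227/3, 154/3]
L2 α=0: [78, 227/3, 154/3]
L3 α=1/2: [181/2, 457/3, 481/6]
L4 α=1/2: [269/4, 542/3, 1231/12]
→ [67, 181, 103]

at x=1,y=1 over L1,L2,L3,L4,L5:
L1 α=1/3: [78, 227/3, 154/3]
L2 α=0: [78, 227/3, 154/3]
L3 α=1/2: [181/2, 457/3, 481/6]
L4 α=1/2: [269/4, 542/3, 1231/12]
L5 α=1/4: [835/16, 699/4, 1775/16]
→ [52, 175, 111]

query (0,2) [L1,L2,L3,L4,L5,L6] — begin 0,0,0
L1 α=2/3: [66, 158/3, 428/3]
L2 α=1/2: [87, 815/6, 1061/6]
L3 α=3/8: [435/8, 6325/48, 7321/48]
L4 α=1/7: [203/4, 8117/56, 9137/56]
L5 α=1/2: [563/8, 15229/112, 18601/112]
L6 α=2/3: [2563/24, 23293/336, 46601/336]
= [107, 69, 139]

at x=0,y=1 over L1,L2,L3,L4,L5,L6:
+L1 (α=1/4) → [83/2, 43, 34]
+L2 (α=7/8) → [1035/16, 981/8, 411/2]
+L3 (α=1) → [106, 59, 198]
+L4 (α=1/5) → [441/5, 333/5, 924/5]
+L5 (α=2/3) → [387/5, 211/5, 2354/15]
+L6 (α=1/2) → [1497/10, 148/5, 1957/15]
= [150, 30, 130]


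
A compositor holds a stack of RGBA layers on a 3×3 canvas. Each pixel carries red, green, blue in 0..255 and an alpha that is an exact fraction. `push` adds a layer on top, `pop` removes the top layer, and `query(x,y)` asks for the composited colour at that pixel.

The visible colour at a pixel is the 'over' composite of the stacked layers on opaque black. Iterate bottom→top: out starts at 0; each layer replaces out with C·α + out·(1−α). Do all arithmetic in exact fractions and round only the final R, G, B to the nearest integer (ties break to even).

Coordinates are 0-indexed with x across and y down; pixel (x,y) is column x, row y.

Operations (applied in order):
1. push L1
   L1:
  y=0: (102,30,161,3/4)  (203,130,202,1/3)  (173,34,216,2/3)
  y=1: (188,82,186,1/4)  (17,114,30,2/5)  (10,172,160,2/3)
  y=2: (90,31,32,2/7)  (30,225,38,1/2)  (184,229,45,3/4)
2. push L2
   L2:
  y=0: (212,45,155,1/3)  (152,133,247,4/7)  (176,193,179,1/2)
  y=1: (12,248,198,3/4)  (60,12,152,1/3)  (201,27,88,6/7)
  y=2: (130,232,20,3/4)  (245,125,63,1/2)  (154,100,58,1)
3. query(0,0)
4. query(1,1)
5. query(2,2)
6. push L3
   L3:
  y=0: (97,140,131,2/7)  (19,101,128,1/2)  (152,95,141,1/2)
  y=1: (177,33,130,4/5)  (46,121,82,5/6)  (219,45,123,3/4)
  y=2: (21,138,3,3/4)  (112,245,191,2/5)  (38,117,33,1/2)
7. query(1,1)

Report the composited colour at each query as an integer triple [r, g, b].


(0,0) stack=L1,L2; from [0,0,0]:
after L1 α=3/4: [153/2, 45/2, 483/4]
after L2 α=1/3: [365/3, 30, 793/6]
rounded: [122, 30, 132]

at x=1,y=1 over L1,L2:
after L1 α=2/5: [34/5, 228/5, 12]
after L2 α=1/3: [368/15, 172/5, 176/3]
= [25, 34, 59]

(2,2) stack=L1,L2; from [0,0,0]:
L1 α=3/4: [138, 687/4, 135/4]
L2 α=1: [154, 100, 58]
= [154, 100, 58]

(1,1) stack=L1,L2,L3; from [0,0,0]:
L1 α=2/5: [34/5, 228/5, 12]
L2 α=1/3: [368/15, 172/5, 176/3]
L3 α=5/6: [1909/45, 3197/30, 703/9]
rounded: [42, 107, 78]


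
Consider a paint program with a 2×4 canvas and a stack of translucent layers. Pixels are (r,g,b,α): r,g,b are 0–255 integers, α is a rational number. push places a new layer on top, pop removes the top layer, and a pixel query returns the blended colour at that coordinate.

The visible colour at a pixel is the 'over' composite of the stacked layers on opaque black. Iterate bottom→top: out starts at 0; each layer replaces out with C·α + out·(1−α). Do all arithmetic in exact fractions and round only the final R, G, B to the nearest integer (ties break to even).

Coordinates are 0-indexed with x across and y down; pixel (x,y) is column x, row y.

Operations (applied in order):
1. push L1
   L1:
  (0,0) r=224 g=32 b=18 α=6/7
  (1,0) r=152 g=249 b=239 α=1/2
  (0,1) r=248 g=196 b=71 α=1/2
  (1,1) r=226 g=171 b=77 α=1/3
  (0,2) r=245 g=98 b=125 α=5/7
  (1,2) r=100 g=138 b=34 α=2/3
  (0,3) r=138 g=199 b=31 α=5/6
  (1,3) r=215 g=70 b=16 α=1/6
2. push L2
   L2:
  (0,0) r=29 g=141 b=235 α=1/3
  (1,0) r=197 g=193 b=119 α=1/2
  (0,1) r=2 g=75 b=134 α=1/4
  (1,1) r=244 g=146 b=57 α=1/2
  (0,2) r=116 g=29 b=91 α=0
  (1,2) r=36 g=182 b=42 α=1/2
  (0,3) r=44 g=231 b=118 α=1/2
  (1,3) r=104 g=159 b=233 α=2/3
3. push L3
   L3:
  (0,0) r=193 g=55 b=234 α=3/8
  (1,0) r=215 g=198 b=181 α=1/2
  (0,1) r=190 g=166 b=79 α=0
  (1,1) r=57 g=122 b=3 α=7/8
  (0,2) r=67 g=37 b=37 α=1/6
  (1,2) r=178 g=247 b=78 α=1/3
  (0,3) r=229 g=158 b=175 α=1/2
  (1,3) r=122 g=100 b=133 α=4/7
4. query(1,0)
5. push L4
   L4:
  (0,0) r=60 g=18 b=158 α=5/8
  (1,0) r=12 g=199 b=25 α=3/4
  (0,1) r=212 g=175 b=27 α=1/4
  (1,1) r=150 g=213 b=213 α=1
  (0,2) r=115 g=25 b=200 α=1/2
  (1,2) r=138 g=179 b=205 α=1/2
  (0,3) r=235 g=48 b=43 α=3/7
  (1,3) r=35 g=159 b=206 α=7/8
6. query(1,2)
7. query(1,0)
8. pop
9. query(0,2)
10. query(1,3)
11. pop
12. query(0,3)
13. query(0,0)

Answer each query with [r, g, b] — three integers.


at x=1,y=0 over L1,L2,L3:
after L1 α=1/2: [76, 249/2, 239/2]
after L2 α=1/2: [273/2, 635/4, 477/4]
after L3 α=1/2: [703/4, 1427/8, 1201/8]
= [176, 178, 150]

at x=1,y=2 over L1,L2,L3,L4:
after L1 α=2/3: [200/3, 92, 68/3]
after L2 α=1/2: [154/3, 137, 97/3]
after L3 α=1/3: [842/9, 521/3, 428/9]
after L4 α=1/2: [1042/9, 529/3, 2273/18]
→ [116, 176, 126]

query (1,0) [L1,L2,L3,L4] — begin 0,0,0
L1 α=1/2: [76, 249/2, 239/2]
L2 α=1/2: [273/2, 635/4, 477/4]
L3 α=1/2: [703/4, 1427/8, 1201/8]
L4 α=3/4: [847/16, 6203/32, 1801/32]
= [53, 194, 56]

query (0,2) [L1,L2,L3] — begin 0,0,0
+L1 (α=5/7) → [175, 70, 625/7]
+L2 (α=0) → [175, 70, 625/7]
+L3 (α=1/6) → [157, 129/2, 564/7]
rounded: [157, 64, 81]

(1,3) stack=L1,L2,L3; from [0,0,0]:
after L1 α=1/6: [215/6, 35/3, 8/3]
after L2 α=2/3: [1463/18, 989/9, 1406/9]
after L3 α=4/7: [4391/42, 2189/21, 3002/21]
rounded: [105, 104, 143]

query (0,3) [L1,L2] — begin 0,0,0
L1 α=5/6: [115, 995/6, 155/6]
L2 α=1/2: [159/2, 2381/12, 863/12]
→ [80, 198, 72]

(0,0) stack=L1,L2; from [0,0,0]:
L1 α=6/7: [192, 192/7, 108/7]
L2 α=1/3: [413/3, 457/7, 1861/21]
→ [138, 65, 89]


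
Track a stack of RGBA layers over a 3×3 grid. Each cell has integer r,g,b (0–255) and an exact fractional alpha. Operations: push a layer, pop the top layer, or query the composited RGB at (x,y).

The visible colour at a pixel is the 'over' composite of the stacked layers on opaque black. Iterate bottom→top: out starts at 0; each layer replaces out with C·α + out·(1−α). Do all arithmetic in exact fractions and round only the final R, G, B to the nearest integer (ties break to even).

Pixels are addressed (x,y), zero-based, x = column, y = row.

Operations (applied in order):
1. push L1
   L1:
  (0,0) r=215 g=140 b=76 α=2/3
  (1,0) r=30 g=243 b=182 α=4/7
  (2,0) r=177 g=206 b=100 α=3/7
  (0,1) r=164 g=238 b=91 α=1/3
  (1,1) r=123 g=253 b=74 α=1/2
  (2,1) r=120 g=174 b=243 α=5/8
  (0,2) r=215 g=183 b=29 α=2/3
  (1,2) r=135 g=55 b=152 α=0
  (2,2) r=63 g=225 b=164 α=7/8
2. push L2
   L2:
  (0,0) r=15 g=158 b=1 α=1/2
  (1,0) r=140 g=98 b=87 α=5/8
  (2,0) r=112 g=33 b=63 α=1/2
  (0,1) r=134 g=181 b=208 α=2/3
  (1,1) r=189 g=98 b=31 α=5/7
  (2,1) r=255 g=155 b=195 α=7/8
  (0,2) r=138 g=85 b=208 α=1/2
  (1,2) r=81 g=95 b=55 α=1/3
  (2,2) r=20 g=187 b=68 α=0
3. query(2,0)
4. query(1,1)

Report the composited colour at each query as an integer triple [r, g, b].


at x=2,y=0 over L1,L2:
after L1 α=3/7: [531/7, 618/7, 300/7]
after L2 α=1/2: [1315/14, 849/14, 741/14]
= [94, 61, 53]

query (1,1) [L1,L2] — begin 0,0,0
L1 α=1/2: [123/2, 253/2, 37]
L2 α=5/7: [1068/7, 743/7, 229/7]
rounded: [153, 106, 33]


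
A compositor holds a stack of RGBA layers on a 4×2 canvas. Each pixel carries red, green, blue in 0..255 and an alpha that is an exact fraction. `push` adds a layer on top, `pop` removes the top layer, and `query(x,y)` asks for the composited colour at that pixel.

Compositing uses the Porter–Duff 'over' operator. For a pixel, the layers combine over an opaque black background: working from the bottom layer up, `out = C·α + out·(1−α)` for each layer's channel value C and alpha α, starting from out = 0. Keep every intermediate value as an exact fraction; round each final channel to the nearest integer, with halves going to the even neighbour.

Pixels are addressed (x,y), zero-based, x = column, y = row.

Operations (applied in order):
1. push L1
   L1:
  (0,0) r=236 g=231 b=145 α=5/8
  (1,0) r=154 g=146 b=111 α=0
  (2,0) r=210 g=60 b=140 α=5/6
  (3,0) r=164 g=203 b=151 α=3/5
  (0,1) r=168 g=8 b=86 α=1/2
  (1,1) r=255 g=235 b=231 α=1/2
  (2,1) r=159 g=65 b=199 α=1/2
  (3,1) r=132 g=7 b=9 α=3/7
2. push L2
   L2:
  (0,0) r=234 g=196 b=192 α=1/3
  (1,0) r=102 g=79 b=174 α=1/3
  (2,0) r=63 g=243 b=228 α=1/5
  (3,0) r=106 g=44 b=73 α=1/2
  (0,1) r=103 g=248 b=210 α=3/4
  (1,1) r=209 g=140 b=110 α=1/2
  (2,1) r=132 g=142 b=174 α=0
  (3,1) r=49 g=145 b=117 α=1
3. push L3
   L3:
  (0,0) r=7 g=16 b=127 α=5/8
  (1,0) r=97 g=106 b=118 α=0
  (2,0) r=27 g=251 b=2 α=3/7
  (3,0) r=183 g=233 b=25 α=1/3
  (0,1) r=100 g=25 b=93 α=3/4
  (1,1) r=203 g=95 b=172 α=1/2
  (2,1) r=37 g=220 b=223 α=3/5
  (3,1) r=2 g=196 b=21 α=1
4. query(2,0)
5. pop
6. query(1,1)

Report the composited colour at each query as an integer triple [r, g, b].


at x=2,y=0 over L1,L2,L3:
+L1 (α=5/6) → [175, 50, 350/3]
+L2 (α=1/5) → [763/5, 443/5, 2084/15]
+L3 (α=3/7) → [3457/35, 791/5, 8426/105]
→ [99, 158, 80]

at x=1,y=1 over L1,L2:
L1 α=1/2: [255/2, 235/2, 231/2]
L2 α=1/2: [673/4, 515/4, 451/4]
= [168, 129, 113]


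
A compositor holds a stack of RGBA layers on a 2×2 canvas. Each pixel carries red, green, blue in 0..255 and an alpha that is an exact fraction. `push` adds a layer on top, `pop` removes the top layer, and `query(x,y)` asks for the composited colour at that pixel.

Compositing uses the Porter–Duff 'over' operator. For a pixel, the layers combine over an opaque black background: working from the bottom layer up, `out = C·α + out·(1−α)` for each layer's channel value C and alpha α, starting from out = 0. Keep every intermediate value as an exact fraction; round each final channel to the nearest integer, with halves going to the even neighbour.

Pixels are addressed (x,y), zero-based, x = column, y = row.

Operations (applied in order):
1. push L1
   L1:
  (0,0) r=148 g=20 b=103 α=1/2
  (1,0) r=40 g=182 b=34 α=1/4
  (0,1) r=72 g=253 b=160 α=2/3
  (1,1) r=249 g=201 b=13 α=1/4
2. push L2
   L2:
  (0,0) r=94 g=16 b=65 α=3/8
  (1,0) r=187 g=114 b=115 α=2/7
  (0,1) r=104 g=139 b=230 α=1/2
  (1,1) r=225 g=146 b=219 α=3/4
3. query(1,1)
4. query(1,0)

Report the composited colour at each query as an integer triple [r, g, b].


query (1,1) [L1,L2] — begin 0,0,0
after L1 α=1/4: [249/4, 201/4, 13/4]
after L2 α=3/4: [2949/16, 1953/16, 2641/16]
→ [184, 122, 165]

at x=1,y=0 over L1,L2:
L1 α=1/4: [10, 91/2, 17/2]
L2 α=2/7: [424/7, 911/14, 545/14]
→ [61, 65, 39]


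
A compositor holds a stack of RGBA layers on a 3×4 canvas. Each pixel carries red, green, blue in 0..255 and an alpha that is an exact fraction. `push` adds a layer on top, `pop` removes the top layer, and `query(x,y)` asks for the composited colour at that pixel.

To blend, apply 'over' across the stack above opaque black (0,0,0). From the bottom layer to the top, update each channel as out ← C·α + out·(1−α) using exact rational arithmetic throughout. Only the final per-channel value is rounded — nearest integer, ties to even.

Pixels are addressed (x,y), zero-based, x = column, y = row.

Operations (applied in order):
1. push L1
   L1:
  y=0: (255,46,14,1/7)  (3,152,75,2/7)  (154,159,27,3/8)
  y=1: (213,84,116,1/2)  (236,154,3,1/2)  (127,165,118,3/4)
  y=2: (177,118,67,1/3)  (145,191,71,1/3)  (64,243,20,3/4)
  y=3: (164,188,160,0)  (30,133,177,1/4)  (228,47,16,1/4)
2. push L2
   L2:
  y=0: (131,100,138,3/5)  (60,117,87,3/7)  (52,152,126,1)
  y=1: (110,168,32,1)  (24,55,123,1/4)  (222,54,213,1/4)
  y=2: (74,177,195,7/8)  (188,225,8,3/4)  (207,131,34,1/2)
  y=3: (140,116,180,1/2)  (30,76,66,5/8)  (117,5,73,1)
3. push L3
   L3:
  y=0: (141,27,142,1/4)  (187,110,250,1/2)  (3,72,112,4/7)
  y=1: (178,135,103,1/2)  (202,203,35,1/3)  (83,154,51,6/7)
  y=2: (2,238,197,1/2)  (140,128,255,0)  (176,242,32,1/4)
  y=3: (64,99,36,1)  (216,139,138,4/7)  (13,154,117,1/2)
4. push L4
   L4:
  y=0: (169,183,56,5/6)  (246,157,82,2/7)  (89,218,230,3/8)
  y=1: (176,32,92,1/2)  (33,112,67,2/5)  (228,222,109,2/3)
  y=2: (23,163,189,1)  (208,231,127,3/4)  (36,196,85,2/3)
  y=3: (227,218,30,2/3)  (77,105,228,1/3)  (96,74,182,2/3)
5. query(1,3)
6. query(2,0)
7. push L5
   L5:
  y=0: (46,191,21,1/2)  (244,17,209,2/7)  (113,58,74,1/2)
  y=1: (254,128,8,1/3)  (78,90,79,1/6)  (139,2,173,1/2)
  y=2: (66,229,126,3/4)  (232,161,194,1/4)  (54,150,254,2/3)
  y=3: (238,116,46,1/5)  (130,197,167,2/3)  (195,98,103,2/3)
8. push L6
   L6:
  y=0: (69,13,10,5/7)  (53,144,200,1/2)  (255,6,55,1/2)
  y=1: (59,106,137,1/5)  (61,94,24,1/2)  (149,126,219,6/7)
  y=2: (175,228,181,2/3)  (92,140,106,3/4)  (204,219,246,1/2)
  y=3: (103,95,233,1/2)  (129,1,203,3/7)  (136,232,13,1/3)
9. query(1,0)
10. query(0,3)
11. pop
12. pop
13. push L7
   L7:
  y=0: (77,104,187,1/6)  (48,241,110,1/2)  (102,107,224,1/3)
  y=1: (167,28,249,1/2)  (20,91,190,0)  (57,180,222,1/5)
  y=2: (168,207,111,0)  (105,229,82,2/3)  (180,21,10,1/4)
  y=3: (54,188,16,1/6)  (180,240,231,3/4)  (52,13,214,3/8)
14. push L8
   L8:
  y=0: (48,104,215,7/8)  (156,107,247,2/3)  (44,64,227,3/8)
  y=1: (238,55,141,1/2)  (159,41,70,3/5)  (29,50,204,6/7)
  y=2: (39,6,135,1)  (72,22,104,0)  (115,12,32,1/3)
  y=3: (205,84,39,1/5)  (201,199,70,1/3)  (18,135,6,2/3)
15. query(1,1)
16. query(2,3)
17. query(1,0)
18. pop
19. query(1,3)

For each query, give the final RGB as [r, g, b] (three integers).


at x=1,y=3 over L1,L2,L3,L4:
after L1 α=1/4: [15/2, 133/4, 177/4]
after L2 α=5/8: [345/16, 1919/32, 1851/32]
after L3 α=4/7: [14859/112, 23549/224, 23217/224]
after L4 α=1/3: [19171/168, 35309/336, 16251/112]
rounded: [114, 105, 145]

(2,0) stack=L1,L2,L3,L4; from [0,0,0]:
+L1 (α=3/8) → [231/4, 477/8, 81/8]
+L2 (α=1) → [52, 152, 126]
+L3 (α=4/7) → [24, 744/7, 118]
+L4 (α=3/8) → [387/8, 4149/28, 160]
→ [48, 148, 160]

at x=1,y=0 over L1,L2,L3,L4,L5,L6:
+L1 (α=2/7) → [6/7, 304/7, 150/7]
+L2 (α=3/7) → [1284/49, 3673/49, 2427/49]
+L3 (α=1/2) → [10447/98, 9063/98, 14677/98]
+L4 (α=2/7) → [100451/686, 76087/686, 89457/686]
+L5 (α=2/7) → [837023/4802, 403759/4802, 734033/4802]
+L6 (α=1/2) → [1091529/9604, 1095247/9604, 1694433/9604]
= [114, 114, 176]

query (0,3) [L1,L2,L3,L4,L5,L6] — begin 0,0,0
L1 α=0: [0, 0, 0]
L2 α=1/2: [70, 58, 90]
L3 α=1: [64, 99, 36]
L4 α=2/3: [518/3, 535/3, 32]
L5 α=1/5: [2786/15, 2488/15, 174/5]
L6 α=1/2: [4331/30, 3913/30, 1339/10]
rounded: [144, 130, 134]

query (1,1) [L1,L2,L3,L4,L7,L8] — begin 0,0,0
+L1 (α=1/2) → [118, 77, 3/2]
+L2 (α=1/4) → [189/2, 143/2, 255/8]
+L3 (α=1/3) → [391/3, 346/3, 395/12]
+L4 (α=2/5) → [457/5, 114, 931/20]
+L7 (α=0) → [457/5, 114, 931/20]
+L8 (α=3/5) → [3299/25, 351/5, 3031/50]
→ [132, 70, 61]

query (2,3) [L1,L2,L3,L4,L7,L8] — begin 0,0,0
after L1 α=1/4: [57, 47/4, 4]
after L2 α=1: [117, 5, 73]
after L3 α=1/2: [65, 159/2, 95]
after L4 α=2/3: [257/3, 455/6, 153]
after L7 α=3/8: [1753/24, 2509/48, 1407/8]
after L8 α=2/3: [2617/72, 15469/144, 501/8]
→ [36, 107, 63]

(1,0) stack=L1,L2,L3,L4,L7,L8; from [0,0,0]:
+L1 (α=2/7) → [6/7, 304/7, 150/7]
+L2 (α=3/7) → [1284/49, 3673/49, 2427/49]
+L3 (α=1/2) → [10447/98, 9063/98, 14677/98]
+L4 (α=2/7) → [100451/686, 76087/686, 89457/686]
+L7 (α=1/2) → [133379/1372, 241413/1372, 164917/1372]
+L8 (α=2/3) → [561443/4116, 535021/4116, 280895/1372]
rounded: [136, 130, 205]

(1,3) stack=L1,L2,L3,L4,L7; from [0,0,0]:
+L1 (α=1/4) → [15/2, 133/4, 177/4]
+L2 (α=5/8) → [345/16, 1919/32, 1851/32]
+L3 (α=4/7) → [14859/112, 23549/224, 23217/224]
+L4 (α=1/3) → [19171/168, 35309/336, 16251/112]
+L7 (α=3/4) → [109891/672, 277229/1344, 93867/448]
rounded: [164, 206, 210]


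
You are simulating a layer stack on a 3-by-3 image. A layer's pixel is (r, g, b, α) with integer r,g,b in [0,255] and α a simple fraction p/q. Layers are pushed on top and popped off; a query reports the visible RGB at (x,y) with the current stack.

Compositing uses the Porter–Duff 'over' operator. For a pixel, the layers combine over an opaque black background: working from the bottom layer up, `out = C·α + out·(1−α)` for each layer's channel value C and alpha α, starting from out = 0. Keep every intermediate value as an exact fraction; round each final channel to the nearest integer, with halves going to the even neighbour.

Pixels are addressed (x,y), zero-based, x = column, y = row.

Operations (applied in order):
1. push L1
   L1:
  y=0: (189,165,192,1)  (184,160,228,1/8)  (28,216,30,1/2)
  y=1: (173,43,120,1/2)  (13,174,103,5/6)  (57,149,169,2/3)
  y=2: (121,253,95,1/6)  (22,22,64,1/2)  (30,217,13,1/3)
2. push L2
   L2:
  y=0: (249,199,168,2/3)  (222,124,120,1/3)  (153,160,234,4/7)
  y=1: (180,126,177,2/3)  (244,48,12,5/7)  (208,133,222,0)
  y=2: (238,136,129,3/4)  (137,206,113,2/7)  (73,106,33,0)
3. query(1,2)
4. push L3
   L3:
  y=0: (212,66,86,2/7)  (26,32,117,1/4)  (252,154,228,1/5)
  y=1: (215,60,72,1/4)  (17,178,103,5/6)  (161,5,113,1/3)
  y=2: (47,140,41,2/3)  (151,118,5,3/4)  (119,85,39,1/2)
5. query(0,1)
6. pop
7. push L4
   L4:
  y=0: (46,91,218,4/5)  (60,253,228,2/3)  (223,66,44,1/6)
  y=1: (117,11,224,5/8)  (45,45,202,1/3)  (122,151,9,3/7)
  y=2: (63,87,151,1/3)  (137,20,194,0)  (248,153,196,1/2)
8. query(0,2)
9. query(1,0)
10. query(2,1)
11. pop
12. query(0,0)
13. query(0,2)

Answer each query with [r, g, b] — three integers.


(1,2) stack=L1,L2; from [0,0,0]:
after L1 α=1/2: [11, 11, 32]
after L2 α=2/7: [47, 467/7, 386/7]
= [47, 67, 55]

query (0,1) [L1,L2,L3] — begin 0,0,0
+L1 (α=1/2) → [173/2, 43/2, 60]
+L2 (α=2/3) → [893/6, 547/6, 138]
+L3 (α=1/4) → [1323/8, 667/8, 243/2]
= [165, 83, 122]

query (0,2) [L1,L2,L4] — begin 0,0,0
after L1 α=1/6: [121/6, 253/6, 95/6]
after L2 α=3/4: [4405/24, 2701/24, 2417/24]
after L4 α=1/3: [5161/36, 3745/36, 4229/36]
= [143, 104, 117]

at x=1,y=0 over L1,L2,L4:
L1 α=1/8: [23, 20, 57/2]
L2 α=1/3: [268/3, 164/3, 59]
L4 α=2/3: [628/9, 1682/9, 515/3]
rounded: [70, 187, 172]

at x=2,y=1 over L1,L2,L4:
after L1 α=2/3: [38, 298/3, 338/3]
after L2 α=0: [38, 298/3, 338/3]
after L4 α=3/7: [74, 2551/21, 1433/21]
= [74, 121, 68]

(0,0) stack=L1,L2; from [0,0,0]:
+L1 (α=1) → [189, 165, 192]
+L2 (α=2/3) → [229, 563/3, 176]
= [229, 188, 176]

query (0,2) [L1,L2] — begin 0,0,0
+L1 (α=1/6) → [121/6, 253/6, 95/6]
+L2 (α=3/4) → [4405/24, 2701/24, 2417/24]
rounded: [184, 113, 101]


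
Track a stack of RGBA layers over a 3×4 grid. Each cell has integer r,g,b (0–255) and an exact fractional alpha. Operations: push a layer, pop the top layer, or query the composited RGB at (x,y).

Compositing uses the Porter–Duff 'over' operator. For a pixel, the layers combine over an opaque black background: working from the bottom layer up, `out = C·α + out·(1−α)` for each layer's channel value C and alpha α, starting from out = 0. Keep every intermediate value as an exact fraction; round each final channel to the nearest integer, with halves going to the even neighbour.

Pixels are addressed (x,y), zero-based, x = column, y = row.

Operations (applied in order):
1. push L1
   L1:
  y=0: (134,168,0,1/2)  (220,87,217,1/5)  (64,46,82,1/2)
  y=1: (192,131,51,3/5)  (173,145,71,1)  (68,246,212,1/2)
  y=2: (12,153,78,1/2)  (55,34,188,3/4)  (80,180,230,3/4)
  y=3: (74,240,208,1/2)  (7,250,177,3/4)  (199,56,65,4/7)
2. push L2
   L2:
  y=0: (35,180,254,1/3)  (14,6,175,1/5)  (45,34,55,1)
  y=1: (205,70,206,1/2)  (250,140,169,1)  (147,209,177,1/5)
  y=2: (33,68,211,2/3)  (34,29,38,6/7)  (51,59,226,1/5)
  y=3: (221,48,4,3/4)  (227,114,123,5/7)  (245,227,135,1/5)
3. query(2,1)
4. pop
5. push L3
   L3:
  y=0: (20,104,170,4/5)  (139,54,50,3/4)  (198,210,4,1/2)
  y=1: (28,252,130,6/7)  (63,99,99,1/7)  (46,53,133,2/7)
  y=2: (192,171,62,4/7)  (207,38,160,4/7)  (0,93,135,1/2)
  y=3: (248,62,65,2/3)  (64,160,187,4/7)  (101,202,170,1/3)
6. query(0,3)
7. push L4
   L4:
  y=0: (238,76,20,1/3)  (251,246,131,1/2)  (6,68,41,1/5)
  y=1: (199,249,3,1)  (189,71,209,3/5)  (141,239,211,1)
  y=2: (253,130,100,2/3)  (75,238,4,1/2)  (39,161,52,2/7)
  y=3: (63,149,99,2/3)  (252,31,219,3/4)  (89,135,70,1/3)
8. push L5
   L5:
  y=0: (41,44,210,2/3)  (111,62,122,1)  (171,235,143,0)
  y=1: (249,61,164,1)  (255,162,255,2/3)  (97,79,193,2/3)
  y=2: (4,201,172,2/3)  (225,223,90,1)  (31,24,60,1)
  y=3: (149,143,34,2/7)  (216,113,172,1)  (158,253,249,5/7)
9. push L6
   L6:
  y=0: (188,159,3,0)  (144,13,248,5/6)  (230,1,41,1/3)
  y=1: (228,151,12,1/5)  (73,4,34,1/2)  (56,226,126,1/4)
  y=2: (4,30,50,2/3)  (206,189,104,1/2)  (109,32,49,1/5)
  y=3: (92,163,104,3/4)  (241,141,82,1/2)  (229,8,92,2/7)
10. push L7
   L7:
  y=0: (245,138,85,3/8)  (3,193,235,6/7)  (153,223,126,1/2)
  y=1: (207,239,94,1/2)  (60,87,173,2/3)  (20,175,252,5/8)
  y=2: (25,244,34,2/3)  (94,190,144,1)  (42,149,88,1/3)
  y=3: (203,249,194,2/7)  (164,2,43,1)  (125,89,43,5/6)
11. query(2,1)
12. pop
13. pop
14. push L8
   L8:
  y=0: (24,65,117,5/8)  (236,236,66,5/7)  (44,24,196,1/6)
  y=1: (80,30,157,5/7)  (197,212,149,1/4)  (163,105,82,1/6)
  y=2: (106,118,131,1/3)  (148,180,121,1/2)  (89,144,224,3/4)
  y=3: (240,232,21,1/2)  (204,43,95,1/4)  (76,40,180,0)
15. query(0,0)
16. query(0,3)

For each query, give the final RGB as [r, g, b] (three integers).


query (2,1) [L1,L2] — begin 0,0,0
+L1 (α=1/2) → [34, 123, 106]
+L2 (α=1/5) → [283/5, 701/5, 601/5]
rounded: [57, 140, 120]

at x=0,y=3 over L1,L3:
+L1 (α=1/2) → [37, 120, 104]
+L3 (α=2/3) → [533/3, 244/3, 78]
= [178, 81, 78]

at x=2,y=1 over L1,L3,L4,L5,L6,L7:
after L1 α=1/2: [34, 123, 106]
after L3 α=2/7: [262/7, 103, 796/7]
after L4 α=1: [141, 239, 211]
after L5 α=2/3: [335/3, 397/3, 199]
after L6 α=1/4: [391/4, 623/4, 723/4]
after L7 α=5/8: [1573/32, 5369/32, 7209/32]
→ [49, 168, 225]

query (0,0) [L1,L3,L4,L5,L8] — begin 0,0,0
L1 α=1/2: [67, 84, 0]
L3 α=4/5: [147/5, 100, 136]
L4 α=1/3: [1484/15, 92, 292/3]
L5 α=2/3: [2714/45, 60, 1552/9]
L8 α=5/8: [2257/60, 505/8, 3307/24]
→ [38, 63, 138]

at x=0,y=3 over L1,L3,L4,L5,L8:
after L1 α=1/2: [37, 120, 104]
after L3 α=2/3: [533/3, 244/3, 78]
after L4 α=2/3: [911/9, 1138/9, 92]
after L5 α=2/7: [7237/63, 8264/63, 528/7]
after L8 α=1/2: [22357/126, 11440/63, 675/14]
rounded: [177, 182, 48]


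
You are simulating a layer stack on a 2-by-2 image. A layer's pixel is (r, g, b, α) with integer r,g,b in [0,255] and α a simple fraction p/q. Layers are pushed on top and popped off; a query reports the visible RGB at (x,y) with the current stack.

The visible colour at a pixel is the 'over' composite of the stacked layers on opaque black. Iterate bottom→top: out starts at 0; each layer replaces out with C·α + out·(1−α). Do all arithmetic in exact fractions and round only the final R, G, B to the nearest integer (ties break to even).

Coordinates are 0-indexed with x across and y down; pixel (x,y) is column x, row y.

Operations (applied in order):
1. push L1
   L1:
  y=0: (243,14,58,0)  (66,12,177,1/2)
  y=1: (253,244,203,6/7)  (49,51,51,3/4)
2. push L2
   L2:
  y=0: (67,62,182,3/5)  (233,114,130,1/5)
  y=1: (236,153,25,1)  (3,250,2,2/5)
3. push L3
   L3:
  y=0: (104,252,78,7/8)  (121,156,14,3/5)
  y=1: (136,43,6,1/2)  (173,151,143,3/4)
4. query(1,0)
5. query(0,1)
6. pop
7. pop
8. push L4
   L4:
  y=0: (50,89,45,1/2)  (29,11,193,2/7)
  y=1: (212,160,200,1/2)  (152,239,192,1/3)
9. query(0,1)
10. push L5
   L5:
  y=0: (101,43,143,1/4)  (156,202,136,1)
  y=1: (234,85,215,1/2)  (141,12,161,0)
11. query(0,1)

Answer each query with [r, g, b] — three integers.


at x=1,y=0 over L1,L2,L3:
after L1 α=1/2: [33, 6, 177/2]
after L2 α=1/5: [73, 138/5, 484/5]
after L3 α=3/5: [509/5, 2616/25, 1178/25]
→ [102, 105, 47]

at x=0,y=1 over L1,L2,L3:
after L1 α=6/7: [1518/7, 1464/7, 174]
after L2 α=1: [236, 153, 25]
after L3 α=1/2: [186, 98, 31/2]
= [186, 98, 16]

at x=0,y=1 over L1,L4:
L1 α=6/7: [1518/7, 1464/7, 174]
L4 α=1/2: [1501/7, 1292/7, 187]
rounded: [214, 185, 187]

(0,1) stack=L1,L4,L5; from [0,0,0]:
L1 α=6/7: [1518/7, 1464/7, 174]
L4 α=1/2: [1501/7, 1292/7, 187]
L5 α=1/2: [3139/14, 1887/14, 201]
→ [224, 135, 201]


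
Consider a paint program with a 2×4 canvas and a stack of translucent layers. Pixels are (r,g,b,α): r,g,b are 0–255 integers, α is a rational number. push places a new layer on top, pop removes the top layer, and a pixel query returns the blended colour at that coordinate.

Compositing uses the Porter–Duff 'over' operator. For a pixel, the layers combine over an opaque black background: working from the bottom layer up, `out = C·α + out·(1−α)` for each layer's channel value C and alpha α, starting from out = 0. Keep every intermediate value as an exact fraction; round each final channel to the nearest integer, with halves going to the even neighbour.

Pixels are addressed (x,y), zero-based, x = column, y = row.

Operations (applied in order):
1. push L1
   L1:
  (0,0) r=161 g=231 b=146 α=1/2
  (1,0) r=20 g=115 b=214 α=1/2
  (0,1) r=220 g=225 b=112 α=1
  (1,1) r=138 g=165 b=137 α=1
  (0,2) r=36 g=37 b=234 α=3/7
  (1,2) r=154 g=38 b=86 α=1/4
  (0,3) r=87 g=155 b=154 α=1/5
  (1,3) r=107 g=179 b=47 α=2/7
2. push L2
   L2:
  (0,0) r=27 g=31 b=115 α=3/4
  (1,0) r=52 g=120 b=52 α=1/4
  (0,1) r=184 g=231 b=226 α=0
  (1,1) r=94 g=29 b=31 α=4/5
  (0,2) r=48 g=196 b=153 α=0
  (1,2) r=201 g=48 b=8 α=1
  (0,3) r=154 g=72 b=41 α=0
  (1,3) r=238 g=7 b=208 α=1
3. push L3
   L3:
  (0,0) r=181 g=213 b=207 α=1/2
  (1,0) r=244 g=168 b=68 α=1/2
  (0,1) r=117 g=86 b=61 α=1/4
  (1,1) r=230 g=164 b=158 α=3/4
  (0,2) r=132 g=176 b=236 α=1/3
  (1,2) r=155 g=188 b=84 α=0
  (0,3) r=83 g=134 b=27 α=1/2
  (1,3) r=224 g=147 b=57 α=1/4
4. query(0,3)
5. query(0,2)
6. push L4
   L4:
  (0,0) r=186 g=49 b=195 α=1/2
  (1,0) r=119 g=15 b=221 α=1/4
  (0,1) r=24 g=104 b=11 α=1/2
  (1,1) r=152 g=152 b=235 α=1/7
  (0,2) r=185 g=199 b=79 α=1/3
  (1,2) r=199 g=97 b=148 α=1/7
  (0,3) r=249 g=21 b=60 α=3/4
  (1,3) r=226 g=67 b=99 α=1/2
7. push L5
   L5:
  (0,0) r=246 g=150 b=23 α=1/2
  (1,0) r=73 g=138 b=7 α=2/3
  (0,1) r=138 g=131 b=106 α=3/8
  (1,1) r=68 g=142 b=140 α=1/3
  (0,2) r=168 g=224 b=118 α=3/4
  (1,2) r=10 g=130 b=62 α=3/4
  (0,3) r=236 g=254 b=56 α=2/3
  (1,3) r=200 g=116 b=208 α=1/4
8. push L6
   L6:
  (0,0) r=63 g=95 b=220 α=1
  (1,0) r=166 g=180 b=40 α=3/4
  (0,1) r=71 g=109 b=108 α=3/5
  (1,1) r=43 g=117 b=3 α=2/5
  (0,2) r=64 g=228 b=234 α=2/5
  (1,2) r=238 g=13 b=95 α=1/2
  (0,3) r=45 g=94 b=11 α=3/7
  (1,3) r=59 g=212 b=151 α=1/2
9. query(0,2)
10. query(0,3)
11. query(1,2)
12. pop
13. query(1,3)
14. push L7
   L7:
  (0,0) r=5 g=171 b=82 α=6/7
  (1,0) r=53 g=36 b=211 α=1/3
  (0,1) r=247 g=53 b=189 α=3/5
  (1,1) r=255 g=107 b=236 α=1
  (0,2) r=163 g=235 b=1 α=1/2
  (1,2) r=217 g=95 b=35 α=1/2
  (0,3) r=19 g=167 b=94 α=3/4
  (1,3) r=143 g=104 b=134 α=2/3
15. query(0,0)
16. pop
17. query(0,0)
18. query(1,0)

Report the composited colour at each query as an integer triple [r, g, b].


query (0,3) [L1,L2,L3] — begin 0,0,0
after L1 α=1/5: [87/5, 31, 154/5]
after L2 α=0: [87/5, 31, 154/5]
after L3 α=1/2: [251/5, 165/2, 289/10]
= [50, 82, 29]

query (0,2) [L1,L2,L3] — begin 0,0,0
L1 α=3/7: [108/7, 111/7, 702/7]
L2 α=0: [108/7, 111/7, 702/7]
L3 α=1/3: [380/7, 1454/21, 3056/21]
= [54, 69, 146]

at x=0,y=2 over L1,L2,L3,L4,L5,L6:
+L1 (α=3/7) → [108/7, 111/7, 702/7]
+L2 (α=0) → [108/7, 111/7, 702/7]
+L3 (α=1/3) → [380/7, 1454/21, 3056/21]
+L4 (α=1/3) → [685/7, 7087/63, 7771/63]
+L5 (α=3/4) → [4213/28, 49423/252, 30073/252]
+L6 (α=2/5) → [16223/140, 87727/420, 13877/84]
rounded: [116, 209, 165]

query (0,3) [L1,L2,L3,L4,L5,L6] — begin 0,0,0
L1 α=1/5: [87/5, 31, 154/5]
L2 α=0: [87/5, 31, 154/5]
L3 α=1/2: [251/5, 165/2, 289/10]
L4 α=3/4: [1993/10, 291/8, 2089/40]
L5 α=2/3: [6713/30, 4355/24, 6569/120]
L6 α=3/7: [15451/105, 6047/42, 7559/210]
= [147, 144, 36]

(1,2) stack=L1,L2,L3,L4,L5,L6; from [0,0,0]:
+L1 (α=1/4) → [77/2, 19/2, 43/2]
+L2 (α=1) → [201, 48, 8]
+L3 (α=0) → [201, 48, 8]
+L4 (α=1/7) → [1405/7, 55, 28]
+L5 (α=3/4) → [1615/28, 445/4, 107/2]
+L6 (α=1/2) → [8279/56, 497/8, 297/4]
→ [148, 62, 74]

query (1,3) [L1,L2,L3,L4,L5] — begin 0,0,0
+L1 (α=2/7) → [214/7, 358/7, 94/7]
+L2 (α=1) → [238, 7, 208]
+L3 (α=1/4) → [469/2, 42, 681/4]
+L4 (α=1/2) → [921/4, 109/2, 1077/8]
+L5 (α=1/4) → [3563/16, 559/8, 4895/32]
= [223, 70, 153]

query (0,0) [L1,L2,L3,L4,L5,L7] — begin 0,0,0
+L1 (α=1/2) → [161/2, 231/2, 73]
+L2 (α=3/4) → [323/8, 417/8, 209/2]
+L3 (α=1/2) → [1771/16, 2121/16, 623/4]
+L4 (α=1/2) → [4747/32, 2905/32, 1403/8]
+L5 (α=1/2) → [12619/64, 7705/64, 1587/16]
+L7 (α=6/7) → [2077/64, 73369/448, 9459/112]
→ [32, 164, 84]

(0,0) stack=L1,L2,L3,L4,L5; from [0,0,0]:
after L1 α=1/2: [161/2, 231/2, 73]
after L2 α=3/4: [323/8, 417/8, 209/2]
after L3 α=1/2: [1771/16, 2121/16, 623/4]
after L4 α=1/2: [4747/32, 2905/32, 1403/8]
after L5 α=1/2: [12619/64, 7705/64, 1587/16]
= [197, 120, 99]

at x=1,y=0 over L1,L2,L3,L4,L5:
L1 α=1/2: [10, 115/2, 107]
L2 α=1/4: [41/2, 585/8, 373/4]
L3 α=1/2: [529/4, 1929/16, 645/8]
L4 α=1/4: [2063/16, 6027/64, 3703/32]
L5 α=2/3: [4399/48, 7897/64, 4151/96]
= [92, 123, 43]


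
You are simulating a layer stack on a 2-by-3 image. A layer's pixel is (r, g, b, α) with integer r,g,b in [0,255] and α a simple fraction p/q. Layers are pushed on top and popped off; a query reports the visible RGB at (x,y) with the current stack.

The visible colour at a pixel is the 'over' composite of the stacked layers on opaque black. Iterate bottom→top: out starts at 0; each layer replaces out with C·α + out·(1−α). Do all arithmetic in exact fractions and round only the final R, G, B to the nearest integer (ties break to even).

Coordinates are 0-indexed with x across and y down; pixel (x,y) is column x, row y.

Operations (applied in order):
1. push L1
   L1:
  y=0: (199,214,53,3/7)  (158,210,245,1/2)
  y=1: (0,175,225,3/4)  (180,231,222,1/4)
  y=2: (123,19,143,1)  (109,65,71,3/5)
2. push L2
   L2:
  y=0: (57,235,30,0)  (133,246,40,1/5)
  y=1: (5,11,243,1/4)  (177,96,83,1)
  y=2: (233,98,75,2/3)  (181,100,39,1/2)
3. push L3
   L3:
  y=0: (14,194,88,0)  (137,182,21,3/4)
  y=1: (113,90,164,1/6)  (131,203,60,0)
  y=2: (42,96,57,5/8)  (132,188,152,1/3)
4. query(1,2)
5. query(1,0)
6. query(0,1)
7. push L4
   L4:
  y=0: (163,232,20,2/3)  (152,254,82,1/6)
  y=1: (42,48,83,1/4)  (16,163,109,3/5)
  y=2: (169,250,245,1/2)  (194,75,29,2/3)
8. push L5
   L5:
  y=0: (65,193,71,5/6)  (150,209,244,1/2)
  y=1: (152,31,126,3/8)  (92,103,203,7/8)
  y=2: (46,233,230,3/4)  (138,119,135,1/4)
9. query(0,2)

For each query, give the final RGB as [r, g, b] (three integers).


(1,2) stack=L1,L2,L3; from [0,0,0]:
L1 α=3/5: [327/5, 39, 213/5]
L2 α=1/2: [616/5, 139/2, 204/5]
L3 α=1/3: [1892/15, 109, 1168/15]
= [126, 109, 78]

(1,0) stack=L1,L2,L3; from [0,0,0]:
+L1 (α=1/2) → [79, 105, 245/2]
+L2 (α=1/5) → [449/5, 666/5, 106]
+L3 (α=3/4) → [626/5, 849/5, 169/4]
→ [125, 170, 42]

at x=0,y=1 over L1,L2,L3:
+L1 (α=3/4) → [0, 525/4, 675/4]
+L2 (α=1/4) → [5/4, 1619/16, 2997/16]
+L3 (α=1/6) → [159/8, 9535/96, 17609/96]
rounded: [20, 99, 183]

(0,2) stack=L1,L2,L3,L4,L5; from [0,0,0]:
+L1 (α=1) → [123, 19, 143]
+L2 (α=2/3) → [589/3, 215/3, 293/3]
+L3 (α=5/8) → [799/8, 695/8, 289/4]
+L4 (α=1/2) → [2151/16, 2695/16, 1269/8]
+L5 (α=3/4) → [4359/64, 13879/64, 6789/32]
rounded: [68, 217, 212]
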